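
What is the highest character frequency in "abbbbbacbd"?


Input: abbbbbacbd
Character counts:
  'a': 2
  'b': 6
  'c': 1
  'd': 1
Maximum frequency: 6

6


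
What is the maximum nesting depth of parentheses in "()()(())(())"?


Input: "()()(())(())"
Tracking depth:
  Position 0 '(': depth becomes 1
  Position 1 ')': depth becomes 0
  Position 2 '(': depth becomes 1
  Position 3 ')': depth becomes 0
  Position 4 '(': depth becomes 1
  Position 5 '(': depth becomes 2
  Position 6 ')': depth becomes 1
  Position 7 ')': depth becomes 0
  Position 8 '(': depth becomes 1
  Position 9 '(': depth becomes 2
  Position 10 ')': depth becomes 1
  Position 11 ')': depth becomes 0
Maximum depth reached: 2

2


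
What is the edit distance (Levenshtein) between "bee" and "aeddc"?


Computing edit distance: "bee" -> "aeddc"
DP table:
           a    e    d    d    c
      0    1    2    3    4    5
  b   1    1    2    3    4    5
  e   2    2    1    2    3    4
  e   3    3    2    2    3    4
Edit distance = dp[3][5] = 4

4


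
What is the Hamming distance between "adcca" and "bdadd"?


Comparing "adcca" and "bdadd" position by position:
  Position 0: 'a' vs 'b' => differ
  Position 1: 'd' vs 'd' => same
  Position 2: 'c' vs 'a' => differ
  Position 3: 'c' vs 'd' => differ
  Position 4: 'a' vs 'd' => differ
Total differences (Hamming distance): 4

4


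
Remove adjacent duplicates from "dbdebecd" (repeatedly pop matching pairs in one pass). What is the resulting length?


Input: dbdebecd
Stack-based adjacent duplicate removal:
  Read 'd': push. Stack: d
  Read 'b': push. Stack: db
  Read 'd': push. Stack: dbd
  Read 'e': push. Stack: dbde
  Read 'b': push. Stack: dbdeb
  Read 'e': push. Stack: dbdebe
  Read 'c': push. Stack: dbdebec
  Read 'd': push. Stack: dbdebecd
Final stack: "dbdebecd" (length 8)

8


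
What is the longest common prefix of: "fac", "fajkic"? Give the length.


Words: fac, fajkic
  Position 0: all 'f' => match
  Position 1: all 'a' => match
  Position 2: ('c', 'j') => mismatch, stop
LCP = "fa" (length 2)

2


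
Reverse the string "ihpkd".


Input: ihpkd
Reading characters right to left:
  Position 4: 'd'
  Position 3: 'k'
  Position 2: 'p'
  Position 1: 'h'
  Position 0: 'i'
Reversed: dkphi

dkphi


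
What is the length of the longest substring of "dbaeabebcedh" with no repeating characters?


Input: "dbaeabebcedh"
Sliding window (track last position of each char):
  Position 0 ('d'): window [0,0] length 1 -- new best
  Position 1 ('b'): window [0,1] length 2 -- new best
  Position 2 ('a'): window [0,2] length 3 -- new best
  Position 3 ('e'): window [0,3] length 4 -- new best
  Position 4 ('a'): repeat (last at 2), move window start to 3
  Position 4 ('a'): window [3,4] length 2
  Position 5 ('b'): window [3,5] length 3
  Position 6 ('e'): repeat (last at 3), move window start to 4
  Position 6 ('e'): window [4,6] length 3
  Position 7 ('b'): repeat (last at 5), move window start to 6
  Position 7 ('b'): window [6,7] length 2
  Position 8 ('c'): window [6,8] length 3
  Position 9 ('e'): repeat (last at 6), move window start to 7
  Position 9 ('e'): window [7,9] length 3
  Position 10 ('d'): window [7,10] length 4
  Position 11 ('h'): window [7,11] length 5 -- new best
Longest substring with no repeats: "bcedh" with length 5

5


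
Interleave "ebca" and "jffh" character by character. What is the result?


Interleaving "ebca" and "jffh":
  Position 0: 'e' from first, 'j' from second => "ej"
  Position 1: 'b' from first, 'f' from second => "bf"
  Position 2: 'c' from first, 'f' from second => "cf"
  Position 3: 'a' from first, 'h' from second => "ah"
Result: ejbfcfah

ejbfcfah


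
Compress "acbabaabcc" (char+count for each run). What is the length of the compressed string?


Input: acbabaabcc
Runs:
  'a' x 1 => "a1"
  'c' x 1 => "c1"
  'b' x 1 => "b1"
  'a' x 1 => "a1"
  'b' x 1 => "b1"
  'a' x 2 => "a2"
  'b' x 1 => "b1"
  'c' x 2 => "c2"
Compressed: "a1c1b1a1b1a2b1c2"
Compressed length: 16

16


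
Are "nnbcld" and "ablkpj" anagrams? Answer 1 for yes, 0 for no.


Strings: "nnbcld", "ablkpj"
Sorted first:  bcdlnn
Sorted second: abjklp
Differ at position 0: 'b' vs 'a' => not anagrams

0


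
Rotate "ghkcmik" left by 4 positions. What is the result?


Input: "ghkcmik", rotate left by 4
First 4 characters: "ghkc"
Remaining characters: "mik"
Concatenate remaining + first: "mik" + "ghkc" = "mikghkc"

mikghkc


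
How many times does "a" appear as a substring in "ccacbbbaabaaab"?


Searching for "a" in "ccacbbbaabaaab"
Scanning each position:
  Position 0: "c" => no
  Position 1: "c" => no
  Position 2: "a" => MATCH
  Position 3: "c" => no
  Position 4: "b" => no
  Position 5: "b" => no
  Position 6: "b" => no
  Position 7: "a" => MATCH
  Position 8: "a" => MATCH
  Position 9: "b" => no
  Position 10: "a" => MATCH
  Position 11: "a" => MATCH
  Position 12: "a" => MATCH
  Position 13: "b" => no
Total occurrences: 6

6


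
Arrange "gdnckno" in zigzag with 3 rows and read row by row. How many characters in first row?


Zigzag "gdnckno" into 3 rows:
Placing characters:
  'g' => row 0
  'd' => row 1
  'n' => row 2
  'c' => row 1
  'k' => row 0
  'n' => row 1
  'o' => row 2
Rows:
  Row 0: "gk"
  Row 1: "dcn"
  Row 2: "no"
First row length: 2

2


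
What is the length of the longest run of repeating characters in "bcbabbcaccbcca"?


Input: "bcbabbcaccbcca"
Scanning for longest run:
  Position 1 ('c'): new char, reset run to 1
  Position 2 ('b'): new char, reset run to 1
  Position 3 ('a'): new char, reset run to 1
  Position 4 ('b'): new char, reset run to 1
  Position 5 ('b'): continues run of 'b', length=2
  Position 6 ('c'): new char, reset run to 1
  Position 7 ('a'): new char, reset run to 1
  Position 8 ('c'): new char, reset run to 1
  Position 9 ('c'): continues run of 'c', length=2
  Position 10 ('b'): new char, reset run to 1
  Position 11 ('c'): new char, reset run to 1
  Position 12 ('c'): continues run of 'c', length=2
  Position 13 ('a'): new char, reset run to 1
Longest run: 'b' with length 2

2


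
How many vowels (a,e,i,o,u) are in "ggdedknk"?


Input: ggdedknk
Checking each character:
  'g' at position 0: consonant
  'g' at position 1: consonant
  'd' at position 2: consonant
  'e' at position 3: vowel (running total: 1)
  'd' at position 4: consonant
  'k' at position 5: consonant
  'n' at position 6: consonant
  'k' at position 7: consonant
Total vowels: 1

1


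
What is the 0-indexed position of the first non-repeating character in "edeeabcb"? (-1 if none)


Input: edeeabcb
Character frequencies:
  'a': 1
  'b': 2
  'c': 1
  'd': 1
  'e': 3
Scanning left to right for freq == 1:
  Position 0 ('e'): freq=3, skip
  Position 1 ('d'): unique! => answer = 1

1


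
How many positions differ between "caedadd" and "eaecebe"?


Comparing "caedadd" and "eaecebe" position by position:
  Position 0: 'c' vs 'e' => DIFFER
  Position 1: 'a' vs 'a' => same
  Position 2: 'e' vs 'e' => same
  Position 3: 'd' vs 'c' => DIFFER
  Position 4: 'a' vs 'e' => DIFFER
  Position 5: 'd' vs 'b' => DIFFER
  Position 6: 'd' vs 'e' => DIFFER
Positions that differ: 5

5


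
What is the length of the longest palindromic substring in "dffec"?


Input: "dffec"
Checking substrings for palindromes:
  [1:3] "ff" (len 2) => palindrome
Longest palindromic substring: "ff" with length 2

2


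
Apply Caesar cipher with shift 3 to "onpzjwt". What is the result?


Caesar cipher: shift "onpzjwt" by 3
  'o' (pos 14) + 3 = pos 17 = 'r'
  'n' (pos 13) + 3 = pos 16 = 'q'
  'p' (pos 15) + 3 = pos 18 = 's'
  'z' (pos 25) + 3 = pos 2 = 'c'
  'j' (pos 9) + 3 = pos 12 = 'm'
  'w' (pos 22) + 3 = pos 25 = 'z'
  't' (pos 19) + 3 = pos 22 = 'w'
Result: rqscmzw

rqscmzw


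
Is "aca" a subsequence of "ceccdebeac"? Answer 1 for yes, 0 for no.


Check if "aca" is a subsequence of "ceccdebeac"
Greedy scan:
  Position 0 ('c'): no match needed
  Position 1 ('e'): no match needed
  Position 2 ('c'): no match needed
  Position 3 ('c'): no match needed
  Position 4 ('d'): no match needed
  Position 5 ('e'): no match needed
  Position 6 ('b'): no match needed
  Position 7 ('e'): no match needed
  Position 8 ('a'): matches sub[0] = 'a'
  Position 9 ('c'): matches sub[1] = 'c'
Only matched 2/3 characters => not a subsequence

0


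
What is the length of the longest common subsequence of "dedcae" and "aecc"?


LCS of "dedcae" and "aecc"
DP table:
           a    e    c    c
      0    0    0    0    0
  d   0    0    0    0    0
  e   0    0    1    1    1
  d   0    0    1    1    1
  c   0    0    1    2    2
  a   0    1    1    2    2
  e   0    1    2    2    2
LCS length = dp[6][4] = 2

2


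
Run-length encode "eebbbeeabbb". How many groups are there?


Input: eebbbeeabbb
Scanning for consecutive runs:
  Group 1: 'e' x 2 (positions 0-1)
  Group 2: 'b' x 3 (positions 2-4)
  Group 3: 'e' x 2 (positions 5-6)
  Group 4: 'a' x 1 (positions 7-7)
  Group 5: 'b' x 3 (positions 8-10)
Total groups: 5

5


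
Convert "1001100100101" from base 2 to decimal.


Input: "1001100100101" in base 2
Positional expansion:
  Digit '1' (value 1) x 2^12 = 4096
  Digit '0' (value 0) x 2^11 = 0
  Digit '0' (value 0) x 2^10 = 0
  Digit '1' (value 1) x 2^9 = 512
  Digit '1' (value 1) x 2^8 = 256
  Digit '0' (value 0) x 2^7 = 0
  Digit '0' (value 0) x 2^6 = 0
  Digit '1' (value 1) x 2^5 = 32
  Digit '0' (value 0) x 2^4 = 0
  Digit '0' (value 0) x 2^3 = 0
  Digit '1' (value 1) x 2^2 = 4
  Digit '0' (value 0) x 2^1 = 0
  Digit '1' (value 1) x 2^0 = 1
Sum = 4901

4901


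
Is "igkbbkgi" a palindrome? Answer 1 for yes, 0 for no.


Input: igkbbkgi
Reversed: igkbbkgi
  Compare pos 0 ('i') with pos 7 ('i'): match
  Compare pos 1 ('g') with pos 6 ('g'): match
  Compare pos 2 ('k') with pos 5 ('k'): match
  Compare pos 3 ('b') with pos 4 ('b'): match
Result: palindrome

1


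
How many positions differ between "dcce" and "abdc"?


Comparing "dcce" and "abdc" position by position:
  Position 0: 'd' vs 'a' => DIFFER
  Position 1: 'c' vs 'b' => DIFFER
  Position 2: 'c' vs 'd' => DIFFER
  Position 3: 'e' vs 'c' => DIFFER
Positions that differ: 4

4


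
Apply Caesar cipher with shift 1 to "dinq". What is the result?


Caesar cipher: shift "dinq" by 1
  'd' (pos 3) + 1 = pos 4 = 'e'
  'i' (pos 8) + 1 = pos 9 = 'j'
  'n' (pos 13) + 1 = pos 14 = 'o'
  'q' (pos 16) + 1 = pos 17 = 'r'
Result: ejor

ejor


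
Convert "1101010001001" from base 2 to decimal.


Input: "1101010001001" in base 2
Positional expansion:
  Digit '1' (value 1) x 2^12 = 4096
  Digit '1' (value 1) x 2^11 = 2048
  Digit '0' (value 0) x 2^10 = 0
  Digit '1' (value 1) x 2^9 = 512
  Digit '0' (value 0) x 2^8 = 0
  Digit '1' (value 1) x 2^7 = 128
  Digit '0' (value 0) x 2^6 = 0
  Digit '0' (value 0) x 2^5 = 0
  Digit '0' (value 0) x 2^4 = 0
  Digit '1' (value 1) x 2^3 = 8
  Digit '0' (value 0) x 2^2 = 0
  Digit '0' (value 0) x 2^1 = 0
  Digit '1' (value 1) x 2^0 = 1
Sum = 6793

6793


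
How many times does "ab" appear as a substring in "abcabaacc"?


Searching for "ab" in "abcabaacc"
Scanning each position:
  Position 0: "ab" => MATCH
  Position 1: "bc" => no
  Position 2: "ca" => no
  Position 3: "ab" => MATCH
  Position 4: "ba" => no
  Position 5: "aa" => no
  Position 6: "ac" => no
  Position 7: "cc" => no
Total occurrences: 2

2


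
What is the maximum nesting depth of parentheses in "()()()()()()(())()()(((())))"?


Input: "()()()()()()(())()()(((())))"
Tracking depth:
  Position 0 '(': depth becomes 1
  Position 1 ')': depth becomes 0
  Position 2 '(': depth becomes 1
  Position 3 ')': depth becomes 0
  Position 4 '(': depth becomes 1
  Position 5 ')': depth becomes 0
  Position 6 '(': depth becomes 1
  Position 7 ')': depth becomes 0
  Position 8 '(': depth becomes 1
  Position 9 ')': depth becomes 0
  Position 10 '(': depth becomes 1
  Position 11 ')': depth becomes 0
  Position 12 '(': depth becomes 1
  Position 13 '(': depth becomes 2
  Position 14 ')': depth becomes 1
  Position 15 ')': depth becomes 0
  Position 16 '(': depth becomes 1
  Position 17 ')': depth becomes 0
  Position 18 '(': depth becomes 1
  Position 19 ')': depth becomes 0
  Position 20 '(': depth becomes 1
  Position 21 '(': depth becomes 2
  Position 22 '(': depth becomes 3
  Position 23 '(': depth becomes 4
  Position 24 ')': depth becomes 3
  Position 25 ')': depth becomes 2
  Position 26 ')': depth becomes 1
  Position 27 ')': depth becomes 0
Maximum depth reached: 4

4


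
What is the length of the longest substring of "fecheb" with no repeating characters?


Input: "fecheb"
Sliding window (track last position of each char):
  Position 0 ('f'): window [0,0] length 1 -- new best
  Position 1 ('e'): window [0,1] length 2 -- new best
  Position 2 ('c'): window [0,2] length 3 -- new best
  Position 3 ('h'): window [0,3] length 4 -- new best
  Position 4 ('e'): repeat (last at 1), move window start to 2
  Position 4 ('e'): window [2,4] length 3
  Position 5 ('b'): window [2,5] length 4
Longest substring with no repeats: "fech" with length 4

4


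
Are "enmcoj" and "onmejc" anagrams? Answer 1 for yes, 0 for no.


Strings: "enmcoj", "onmejc"
Sorted first:  cejmno
Sorted second: cejmno
Sorted forms match => anagrams

1


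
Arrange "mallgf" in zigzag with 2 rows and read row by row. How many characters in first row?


Zigzag "mallgf" into 2 rows:
Placing characters:
  'm' => row 0
  'a' => row 1
  'l' => row 0
  'l' => row 1
  'g' => row 0
  'f' => row 1
Rows:
  Row 0: "mlg"
  Row 1: "alf"
First row length: 3

3


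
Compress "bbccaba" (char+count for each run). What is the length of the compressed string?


Input: bbccaba
Runs:
  'b' x 2 => "b2"
  'c' x 2 => "c2"
  'a' x 1 => "a1"
  'b' x 1 => "b1"
  'a' x 1 => "a1"
Compressed: "b2c2a1b1a1"
Compressed length: 10

10


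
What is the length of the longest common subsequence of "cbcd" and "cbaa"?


LCS of "cbcd" and "cbaa"
DP table:
           c    b    a    a
      0    0    0    0    0
  c   0    1    1    1    1
  b   0    1    2    2    2
  c   0    1    2    2    2
  d   0    1    2    2    2
LCS length = dp[4][4] = 2

2


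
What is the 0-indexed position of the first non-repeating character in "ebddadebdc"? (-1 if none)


Input: ebddadebdc
Character frequencies:
  'a': 1
  'b': 2
  'c': 1
  'd': 4
  'e': 2
Scanning left to right for freq == 1:
  Position 0 ('e'): freq=2, skip
  Position 1 ('b'): freq=2, skip
  Position 2 ('d'): freq=4, skip
  Position 3 ('d'): freq=4, skip
  Position 4 ('a'): unique! => answer = 4

4


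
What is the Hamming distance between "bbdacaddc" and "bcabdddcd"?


Comparing "bbdacaddc" and "bcabdddcd" position by position:
  Position 0: 'b' vs 'b' => same
  Position 1: 'b' vs 'c' => differ
  Position 2: 'd' vs 'a' => differ
  Position 3: 'a' vs 'b' => differ
  Position 4: 'c' vs 'd' => differ
  Position 5: 'a' vs 'd' => differ
  Position 6: 'd' vs 'd' => same
  Position 7: 'd' vs 'c' => differ
  Position 8: 'c' vs 'd' => differ
Total differences (Hamming distance): 7

7


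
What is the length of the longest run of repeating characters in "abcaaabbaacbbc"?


Input: "abcaaabbaacbbc"
Scanning for longest run:
  Position 1 ('b'): new char, reset run to 1
  Position 2 ('c'): new char, reset run to 1
  Position 3 ('a'): new char, reset run to 1
  Position 4 ('a'): continues run of 'a', length=2
  Position 5 ('a'): continues run of 'a', length=3
  Position 6 ('b'): new char, reset run to 1
  Position 7 ('b'): continues run of 'b', length=2
  Position 8 ('a'): new char, reset run to 1
  Position 9 ('a'): continues run of 'a', length=2
  Position 10 ('c'): new char, reset run to 1
  Position 11 ('b'): new char, reset run to 1
  Position 12 ('b'): continues run of 'b', length=2
  Position 13 ('c'): new char, reset run to 1
Longest run: 'a' with length 3

3


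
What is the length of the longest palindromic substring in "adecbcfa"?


Input: "adecbcfa"
Checking substrings for palindromes:
  [3:6] "cbc" (len 3) => palindrome
Longest palindromic substring: "cbc" with length 3

3


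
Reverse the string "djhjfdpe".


Input: djhjfdpe
Reading characters right to left:
  Position 7: 'e'
  Position 6: 'p'
  Position 5: 'd'
  Position 4: 'f'
  Position 3: 'j'
  Position 2: 'h'
  Position 1: 'j'
  Position 0: 'd'
Reversed: epdfjhjd

epdfjhjd


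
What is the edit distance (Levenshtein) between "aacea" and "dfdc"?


Computing edit distance: "aacea" -> "dfdc"
DP table:
           d    f    d    c
      0    1    2    3    4
  a   1    1    2    3    4
  a   2    2    2    3    4
  c   3    3    3    3    3
  e   4    4    4    4    4
  a   5    5    5    5    5
Edit distance = dp[5][4] = 5

5


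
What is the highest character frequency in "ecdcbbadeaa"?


Input: ecdcbbadeaa
Character counts:
  'a': 3
  'b': 2
  'c': 2
  'd': 2
  'e': 2
Maximum frequency: 3

3


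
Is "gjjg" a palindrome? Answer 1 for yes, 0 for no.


Input: gjjg
Reversed: gjjg
  Compare pos 0 ('g') with pos 3 ('g'): match
  Compare pos 1 ('j') with pos 2 ('j'): match
Result: palindrome

1


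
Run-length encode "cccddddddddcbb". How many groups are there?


Input: cccddddddddcbb
Scanning for consecutive runs:
  Group 1: 'c' x 3 (positions 0-2)
  Group 2: 'd' x 8 (positions 3-10)
  Group 3: 'c' x 1 (positions 11-11)
  Group 4: 'b' x 2 (positions 12-13)
Total groups: 4

4


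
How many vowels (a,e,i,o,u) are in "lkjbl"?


Input: lkjbl
Checking each character:
  'l' at position 0: consonant
  'k' at position 1: consonant
  'j' at position 2: consonant
  'b' at position 3: consonant
  'l' at position 4: consonant
Total vowels: 0

0


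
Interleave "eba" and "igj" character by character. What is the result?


Interleaving "eba" and "igj":
  Position 0: 'e' from first, 'i' from second => "ei"
  Position 1: 'b' from first, 'g' from second => "bg"
  Position 2: 'a' from first, 'j' from second => "aj"
Result: eibgaj

eibgaj


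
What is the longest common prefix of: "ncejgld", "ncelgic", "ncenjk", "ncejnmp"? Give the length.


Words: ncejgld, ncelgic, ncenjk, ncejnmp
  Position 0: all 'n' => match
  Position 1: all 'c' => match
  Position 2: all 'e' => match
  Position 3: ('j', 'l', 'n', 'j') => mismatch, stop
LCP = "nce" (length 3)

3


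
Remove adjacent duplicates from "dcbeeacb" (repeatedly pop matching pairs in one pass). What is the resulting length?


Input: dcbeeacb
Stack-based adjacent duplicate removal:
  Read 'd': push. Stack: d
  Read 'c': push. Stack: dc
  Read 'b': push. Stack: dcb
  Read 'e': push. Stack: dcbe
  Read 'e': matches stack top 'e' => pop. Stack: dcb
  Read 'a': push. Stack: dcba
  Read 'c': push. Stack: dcbac
  Read 'b': push. Stack: dcbacb
Final stack: "dcbacb" (length 6)

6


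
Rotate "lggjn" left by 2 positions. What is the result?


Input: "lggjn", rotate left by 2
First 2 characters: "lg"
Remaining characters: "gjn"
Concatenate remaining + first: "gjn" + "lg" = "gjnlg"

gjnlg


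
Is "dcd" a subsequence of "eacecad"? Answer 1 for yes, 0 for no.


Check if "dcd" is a subsequence of "eacecad"
Greedy scan:
  Position 0 ('e'): no match needed
  Position 1 ('a'): no match needed
  Position 2 ('c'): no match needed
  Position 3 ('e'): no match needed
  Position 4 ('c'): no match needed
  Position 5 ('a'): no match needed
  Position 6 ('d'): matches sub[0] = 'd'
Only matched 1/3 characters => not a subsequence

0


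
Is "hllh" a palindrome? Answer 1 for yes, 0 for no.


Input: hllh
Reversed: hllh
  Compare pos 0 ('h') with pos 3 ('h'): match
  Compare pos 1 ('l') with pos 2 ('l'): match
Result: palindrome

1


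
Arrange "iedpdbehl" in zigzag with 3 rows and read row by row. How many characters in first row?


Zigzag "iedpdbehl" into 3 rows:
Placing characters:
  'i' => row 0
  'e' => row 1
  'd' => row 2
  'p' => row 1
  'd' => row 0
  'b' => row 1
  'e' => row 2
  'h' => row 1
  'l' => row 0
Rows:
  Row 0: "idl"
  Row 1: "epbh"
  Row 2: "de"
First row length: 3

3


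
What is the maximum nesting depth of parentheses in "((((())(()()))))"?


Input: "((((())(()()))))"
Tracking depth:
  Position 0 '(': depth becomes 1
  Position 1 '(': depth becomes 2
  Position 2 '(': depth becomes 3
  Position 3 '(': depth becomes 4
  Position 4 '(': depth becomes 5
  Position 5 ')': depth becomes 4
  Position 6 ')': depth becomes 3
  Position 7 '(': depth becomes 4
  Position 8 '(': depth becomes 5
  Position 9 ')': depth becomes 4
  Position 10 '(': depth becomes 5
  Position 11 ')': depth becomes 4
  Position 12 ')': depth becomes 3
  Position 13 ')': depth becomes 2
  Position 14 ')': depth becomes 1
  Position 15 ')': depth becomes 0
Maximum depth reached: 5

5


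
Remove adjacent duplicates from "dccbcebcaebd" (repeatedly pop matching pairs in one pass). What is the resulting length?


Input: dccbcebcaebd
Stack-based adjacent duplicate removal:
  Read 'd': push. Stack: d
  Read 'c': push. Stack: dc
  Read 'c': matches stack top 'c' => pop. Stack: d
  Read 'b': push. Stack: db
  Read 'c': push. Stack: dbc
  Read 'e': push. Stack: dbce
  Read 'b': push. Stack: dbceb
  Read 'c': push. Stack: dbcebc
  Read 'a': push. Stack: dbcebca
  Read 'e': push. Stack: dbcebcae
  Read 'b': push. Stack: dbcebcaeb
  Read 'd': push. Stack: dbcebcaebd
Final stack: "dbcebcaebd" (length 10)

10


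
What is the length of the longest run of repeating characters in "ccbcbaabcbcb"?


Input: "ccbcbaabcbcb"
Scanning for longest run:
  Position 1 ('c'): continues run of 'c', length=2
  Position 2 ('b'): new char, reset run to 1
  Position 3 ('c'): new char, reset run to 1
  Position 4 ('b'): new char, reset run to 1
  Position 5 ('a'): new char, reset run to 1
  Position 6 ('a'): continues run of 'a', length=2
  Position 7 ('b'): new char, reset run to 1
  Position 8 ('c'): new char, reset run to 1
  Position 9 ('b'): new char, reset run to 1
  Position 10 ('c'): new char, reset run to 1
  Position 11 ('b'): new char, reset run to 1
Longest run: 'c' with length 2

2


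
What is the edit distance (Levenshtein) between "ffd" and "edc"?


Computing edit distance: "ffd" -> "edc"
DP table:
           e    d    c
      0    1    2    3
  f   1    1    2    3
  f   2    2    2    3
  d   3    3    2    3
Edit distance = dp[3][3] = 3

3


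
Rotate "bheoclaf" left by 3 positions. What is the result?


Input: "bheoclaf", rotate left by 3
First 3 characters: "bhe"
Remaining characters: "oclaf"
Concatenate remaining + first: "oclaf" + "bhe" = "oclafbhe"

oclafbhe


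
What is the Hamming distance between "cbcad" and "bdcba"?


Comparing "cbcad" and "bdcba" position by position:
  Position 0: 'c' vs 'b' => differ
  Position 1: 'b' vs 'd' => differ
  Position 2: 'c' vs 'c' => same
  Position 3: 'a' vs 'b' => differ
  Position 4: 'd' vs 'a' => differ
Total differences (Hamming distance): 4

4


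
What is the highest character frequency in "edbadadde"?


Input: edbadadde
Character counts:
  'a': 2
  'b': 1
  'd': 4
  'e': 2
Maximum frequency: 4

4


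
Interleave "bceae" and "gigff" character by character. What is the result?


Interleaving "bceae" and "gigff":
  Position 0: 'b' from first, 'g' from second => "bg"
  Position 1: 'c' from first, 'i' from second => "ci"
  Position 2: 'e' from first, 'g' from second => "eg"
  Position 3: 'a' from first, 'f' from second => "af"
  Position 4: 'e' from first, 'f' from second => "ef"
Result: bgciegafef

bgciegafef


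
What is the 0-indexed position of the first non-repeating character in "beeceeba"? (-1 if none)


Input: beeceeba
Character frequencies:
  'a': 1
  'b': 2
  'c': 1
  'e': 4
Scanning left to right for freq == 1:
  Position 0 ('b'): freq=2, skip
  Position 1 ('e'): freq=4, skip
  Position 2 ('e'): freq=4, skip
  Position 3 ('c'): unique! => answer = 3

3


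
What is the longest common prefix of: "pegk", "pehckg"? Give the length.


Words: pegk, pehckg
  Position 0: all 'p' => match
  Position 1: all 'e' => match
  Position 2: ('g', 'h') => mismatch, stop
LCP = "pe" (length 2)

2


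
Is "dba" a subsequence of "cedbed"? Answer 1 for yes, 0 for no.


Check if "dba" is a subsequence of "cedbed"
Greedy scan:
  Position 0 ('c'): no match needed
  Position 1 ('e'): no match needed
  Position 2 ('d'): matches sub[0] = 'd'
  Position 3 ('b'): matches sub[1] = 'b'
  Position 4 ('e'): no match needed
  Position 5 ('d'): no match needed
Only matched 2/3 characters => not a subsequence

0


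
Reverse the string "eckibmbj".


Input: eckibmbj
Reading characters right to left:
  Position 7: 'j'
  Position 6: 'b'
  Position 5: 'm'
  Position 4: 'b'
  Position 3: 'i'
  Position 2: 'k'
  Position 1: 'c'
  Position 0: 'e'
Reversed: jbmbikce

jbmbikce


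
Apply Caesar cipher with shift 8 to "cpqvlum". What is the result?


Caesar cipher: shift "cpqvlum" by 8
  'c' (pos 2) + 8 = pos 10 = 'k'
  'p' (pos 15) + 8 = pos 23 = 'x'
  'q' (pos 16) + 8 = pos 24 = 'y'
  'v' (pos 21) + 8 = pos 3 = 'd'
  'l' (pos 11) + 8 = pos 19 = 't'
  'u' (pos 20) + 8 = pos 2 = 'c'
  'm' (pos 12) + 8 = pos 20 = 'u'
Result: kxydtcu

kxydtcu


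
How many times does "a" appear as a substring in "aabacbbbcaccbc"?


Searching for "a" in "aabacbbbcaccbc"
Scanning each position:
  Position 0: "a" => MATCH
  Position 1: "a" => MATCH
  Position 2: "b" => no
  Position 3: "a" => MATCH
  Position 4: "c" => no
  Position 5: "b" => no
  Position 6: "b" => no
  Position 7: "b" => no
  Position 8: "c" => no
  Position 9: "a" => MATCH
  Position 10: "c" => no
  Position 11: "c" => no
  Position 12: "b" => no
  Position 13: "c" => no
Total occurrences: 4

4


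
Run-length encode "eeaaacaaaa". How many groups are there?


Input: eeaaacaaaa
Scanning for consecutive runs:
  Group 1: 'e' x 2 (positions 0-1)
  Group 2: 'a' x 3 (positions 2-4)
  Group 3: 'c' x 1 (positions 5-5)
  Group 4: 'a' x 4 (positions 6-9)
Total groups: 4

4


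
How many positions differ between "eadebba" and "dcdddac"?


Comparing "eadebba" and "dcdddac" position by position:
  Position 0: 'e' vs 'd' => DIFFER
  Position 1: 'a' vs 'c' => DIFFER
  Position 2: 'd' vs 'd' => same
  Position 3: 'e' vs 'd' => DIFFER
  Position 4: 'b' vs 'd' => DIFFER
  Position 5: 'b' vs 'a' => DIFFER
  Position 6: 'a' vs 'c' => DIFFER
Positions that differ: 6

6


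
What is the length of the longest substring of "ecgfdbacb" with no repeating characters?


Input: "ecgfdbacb"
Sliding window (track last position of each char):
  Position 0 ('e'): window [0,0] length 1 -- new best
  Position 1 ('c'): window [0,1] length 2 -- new best
  Position 2 ('g'): window [0,2] length 3 -- new best
  Position 3 ('f'): window [0,3] length 4 -- new best
  Position 4 ('d'): window [0,4] length 5 -- new best
  Position 5 ('b'): window [0,5] length 6 -- new best
  Position 6 ('a'): window [0,6] length 7 -- new best
  Position 7 ('c'): repeat (last at 1), move window start to 2
  Position 7 ('c'): window [2,7] length 6
  Position 8 ('b'): repeat (last at 5), move window start to 6
  Position 8 ('b'): window [6,8] length 3
Longest substring with no repeats: "ecgfdba" with length 7

7


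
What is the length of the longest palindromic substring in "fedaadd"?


Input: "fedaadd"
Checking substrings for palindromes:
  [2:6] "daad" (len 4) => palindrome
  [3:5] "aa" (len 2) => palindrome
  [5:7] "dd" (len 2) => palindrome
Longest palindromic substring: "daad" with length 4

4


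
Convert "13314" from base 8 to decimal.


Input: "13314" in base 8
Positional expansion:
  Digit '1' (value 1) x 8^4 = 4096
  Digit '3' (value 3) x 8^3 = 1536
  Digit '3' (value 3) x 8^2 = 192
  Digit '1' (value 1) x 8^1 = 8
  Digit '4' (value 4) x 8^0 = 4
Sum = 5836

5836


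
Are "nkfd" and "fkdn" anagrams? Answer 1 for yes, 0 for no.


Strings: "nkfd", "fkdn"
Sorted first:  dfkn
Sorted second: dfkn
Sorted forms match => anagrams

1


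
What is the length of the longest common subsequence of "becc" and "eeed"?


LCS of "becc" and "eeed"
DP table:
           e    e    e    d
      0    0    0    0    0
  b   0    0    0    0    0
  e   0    1    1    1    1
  c   0    1    1    1    1
  c   0    1    1    1    1
LCS length = dp[4][4] = 1

1


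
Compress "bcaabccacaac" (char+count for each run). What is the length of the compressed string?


Input: bcaabccacaac
Runs:
  'b' x 1 => "b1"
  'c' x 1 => "c1"
  'a' x 2 => "a2"
  'b' x 1 => "b1"
  'c' x 2 => "c2"
  'a' x 1 => "a1"
  'c' x 1 => "c1"
  'a' x 2 => "a2"
  'c' x 1 => "c1"
Compressed: "b1c1a2b1c2a1c1a2c1"
Compressed length: 18

18


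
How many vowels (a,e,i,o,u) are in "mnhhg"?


Input: mnhhg
Checking each character:
  'm' at position 0: consonant
  'n' at position 1: consonant
  'h' at position 2: consonant
  'h' at position 3: consonant
  'g' at position 4: consonant
Total vowels: 0

0


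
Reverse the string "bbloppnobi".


Input: bbloppnobi
Reading characters right to left:
  Position 9: 'i'
  Position 8: 'b'
  Position 7: 'o'
  Position 6: 'n'
  Position 5: 'p'
  Position 4: 'p'
  Position 3: 'o'
  Position 2: 'l'
  Position 1: 'b'
  Position 0: 'b'
Reversed: ibonppolbb

ibonppolbb


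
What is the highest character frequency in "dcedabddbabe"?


Input: dcedabddbabe
Character counts:
  'a': 2
  'b': 3
  'c': 1
  'd': 4
  'e': 2
Maximum frequency: 4

4


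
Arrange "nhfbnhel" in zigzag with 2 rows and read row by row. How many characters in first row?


Zigzag "nhfbnhel" into 2 rows:
Placing characters:
  'n' => row 0
  'h' => row 1
  'f' => row 0
  'b' => row 1
  'n' => row 0
  'h' => row 1
  'e' => row 0
  'l' => row 1
Rows:
  Row 0: "nfne"
  Row 1: "hbhl"
First row length: 4

4


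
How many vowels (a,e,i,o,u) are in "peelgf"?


Input: peelgf
Checking each character:
  'p' at position 0: consonant
  'e' at position 1: vowel (running total: 1)
  'e' at position 2: vowel (running total: 2)
  'l' at position 3: consonant
  'g' at position 4: consonant
  'f' at position 5: consonant
Total vowels: 2

2


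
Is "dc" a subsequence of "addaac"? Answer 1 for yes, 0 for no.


Check if "dc" is a subsequence of "addaac"
Greedy scan:
  Position 0 ('a'): no match needed
  Position 1 ('d'): matches sub[0] = 'd'
  Position 2 ('d'): no match needed
  Position 3 ('a'): no match needed
  Position 4 ('a'): no match needed
  Position 5 ('c'): matches sub[1] = 'c'
All 2 characters matched => is a subsequence

1


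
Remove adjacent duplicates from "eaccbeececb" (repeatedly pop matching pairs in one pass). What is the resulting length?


Input: eaccbeececb
Stack-based adjacent duplicate removal:
  Read 'e': push. Stack: e
  Read 'a': push. Stack: ea
  Read 'c': push. Stack: eac
  Read 'c': matches stack top 'c' => pop. Stack: ea
  Read 'b': push. Stack: eab
  Read 'e': push. Stack: eabe
  Read 'e': matches stack top 'e' => pop. Stack: eab
  Read 'c': push. Stack: eabc
  Read 'e': push. Stack: eabce
  Read 'c': push. Stack: eabcec
  Read 'b': push. Stack: eabcecb
Final stack: "eabcecb" (length 7)

7


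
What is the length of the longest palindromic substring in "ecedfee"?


Input: "ecedfee"
Checking substrings for palindromes:
  [0:3] "ece" (len 3) => palindrome
  [5:7] "ee" (len 2) => palindrome
Longest palindromic substring: "ece" with length 3

3


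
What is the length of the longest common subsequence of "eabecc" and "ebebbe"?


LCS of "eabecc" and "ebebbe"
DP table:
           e    b    e    b    b    e
      0    0    0    0    0    0    0
  e   0    1    1    1    1    1    1
  a   0    1    1    1    1    1    1
  b   0    1    2    2    2    2    2
  e   0    1    2    3    3    3    3
  c   0    1    2    3    3    3    3
  c   0    1    2    3    3    3    3
LCS length = dp[6][6] = 3

3


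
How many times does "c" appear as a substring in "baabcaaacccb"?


Searching for "c" in "baabcaaacccb"
Scanning each position:
  Position 0: "b" => no
  Position 1: "a" => no
  Position 2: "a" => no
  Position 3: "b" => no
  Position 4: "c" => MATCH
  Position 5: "a" => no
  Position 6: "a" => no
  Position 7: "a" => no
  Position 8: "c" => MATCH
  Position 9: "c" => MATCH
  Position 10: "c" => MATCH
  Position 11: "b" => no
Total occurrences: 4

4


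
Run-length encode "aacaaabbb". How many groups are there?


Input: aacaaabbb
Scanning for consecutive runs:
  Group 1: 'a' x 2 (positions 0-1)
  Group 2: 'c' x 1 (positions 2-2)
  Group 3: 'a' x 3 (positions 3-5)
  Group 4: 'b' x 3 (positions 6-8)
Total groups: 4

4


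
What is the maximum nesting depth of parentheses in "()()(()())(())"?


Input: "()()(()())(())"
Tracking depth:
  Position 0 '(': depth becomes 1
  Position 1 ')': depth becomes 0
  Position 2 '(': depth becomes 1
  Position 3 ')': depth becomes 0
  Position 4 '(': depth becomes 1
  Position 5 '(': depth becomes 2
  Position 6 ')': depth becomes 1
  Position 7 '(': depth becomes 2
  Position 8 ')': depth becomes 1
  Position 9 ')': depth becomes 0
  Position 10 '(': depth becomes 1
  Position 11 '(': depth becomes 2
  Position 12 ')': depth becomes 1
  Position 13 ')': depth becomes 0
Maximum depth reached: 2

2


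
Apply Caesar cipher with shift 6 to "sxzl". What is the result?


Caesar cipher: shift "sxzl" by 6
  's' (pos 18) + 6 = pos 24 = 'y'
  'x' (pos 23) + 6 = pos 3 = 'd'
  'z' (pos 25) + 6 = pos 5 = 'f'
  'l' (pos 11) + 6 = pos 17 = 'r'
Result: ydfr

ydfr


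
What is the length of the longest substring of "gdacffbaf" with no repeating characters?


Input: "gdacffbaf"
Sliding window (track last position of each char):
  Position 0 ('g'): window [0,0] length 1 -- new best
  Position 1 ('d'): window [0,1] length 2 -- new best
  Position 2 ('a'): window [0,2] length 3 -- new best
  Position 3 ('c'): window [0,3] length 4 -- new best
  Position 4 ('f'): window [0,4] length 5 -- new best
  Position 5 ('f'): repeat (last at 4), move window start to 5
  Position 5 ('f'): window [5,5] length 1
  Position 6 ('b'): window [5,6] length 2
  Position 7 ('a'): window [5,7] length 3
  Position 8 ('f'): repeat (last at 5), move window start to 6
  Position 8 ('f'): window [6,8] length 3
Longest substring with no repeats: "gdacf" with length 5

5


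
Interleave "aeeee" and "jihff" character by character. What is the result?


Interleaving "aeeee" and "jihff":
  Position 0: 'a' from first, 'j' from second => "aj"
  Position 1: 'e' from first, 'i' from second => "ei"
  Position 2: 'e' from first, 'h' from second => "eh"
  Position 3: 'e' from first, 'f' from second => "ef"
  Position 4: 'e' from first, 'f' from second => "ef"
Result: ajeiehefef

ajeiehefef


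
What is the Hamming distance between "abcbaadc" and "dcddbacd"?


Comparing "abcbaadc" and "dcddbacd" position by position:
  Position 0: 'a' vs 'd' => differ
  Position 1: 'b' vs 'c' => differ
  Position 2: 'c' vs 'd' => differ
  Position 3: 'b' vs 'd' => differ
  Position 4: 'a' vs 'b' => differ
  Position 5: 'a' vs 'a' => same
  Position 6: 'd' vs 'c' => differ
  Position 7: 'c' vs 'd' => differ
Total differences (Hamming distance): 7

7


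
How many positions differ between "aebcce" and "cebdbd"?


Comparing "aebcce" and "cebdbd" position by position:
  Position 0: 'a' vs 'c' => DIFFER
  Position 1: 'e' vs 'e' => same
  Position 2: 'b' vs 'b' => same
  Position 3: 'c' vs 'd' => DIFFER
  Position 4: 'c' vs 'b' => DIFFER
  Position 5: 'e' vs 'd' => DIFFER
Positions that differ: 4

4


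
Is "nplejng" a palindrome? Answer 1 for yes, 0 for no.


Input: nplejng
Reversed: gnjelpn
  Compare pos 0 ('n') with pos 6 ('g'): MISMATCH
  Compare pos 1 ('p') with pos 5 ('n'): MISMATCH
  Compare pos 2 ('l') with pos 4 ('j'): MISMATCH
Result: not a palindrome

0


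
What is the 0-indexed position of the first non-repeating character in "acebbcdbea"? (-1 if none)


Input: acebbcdbea
Character frequencies:
  'a': 2
  'b': 3
  'c': 2
  'd': 1
  'e': 2
Scanning left to right for freq == 1:
  Position 0 ('a'): freq=2, skip
  Position 1 ('c'): freq=2, skip
  Position 2 ('e'): freq=2, skip
  Position 3 ('b'): freq=3, skip
  Position 4 ('b'): freq=3, skip
  Position 5 ('c'): freq=2, skip
  Position 6 ('d'): unique! => answer = 6

6


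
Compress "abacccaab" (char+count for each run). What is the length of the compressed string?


Input: abacccaab
Runs:
  'a' x 1 => "a1"
  'b' x 1 => "b1"
  'a' x 1 => "a1"
  'c' x 3 => "c3"
  'a' x 2 => "a2"
  'b' x 1 => "b1"
Compressed: "a1b1a1c3a2b1"
Compressed length: 12

12


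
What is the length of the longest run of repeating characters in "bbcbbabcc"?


Input: "bbcbbabcc"
Scanning for longest run:
  Position 1 ('b'): continues run of 'b', length=2
  Position 2 ('c'): new char, reset run to 1
  Position 3 ('b'): new char, reset run to 1
  Position 4 ('b'): continues run of 'b', length=2
  Position 5 ('a'): new char, reset run to 1
  Position 6 ('b'): new char, reset run to 1
  Position 7 ('c'): new char, reset run to 1
  Position 8 ('c'): continues run of 'c', length=2
Longest run: 'b' with length 2

2


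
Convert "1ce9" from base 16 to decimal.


Input: "1ce9" in base 16
Positional expansion:
  Digit '1' (value 1) x 16^3 = 4096
  Digit 'c' (value 12) x 16^2 = 3072
  Digit 'e' (value 14) x 16^1 = 224
  Digit '9' (value 9) x 16^0 = 9
Sum = 7401

7401


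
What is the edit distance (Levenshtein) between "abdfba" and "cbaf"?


Computing edit distance: "abdfba" -> "cbaf"
DP table:
           c    b    a    f
      0    1    2    3    4
  a   1    1    2    2    3
  b   2    2    1    2    3
  d   3    3    2    2    3
  f   4    4    3    3    2
  b   5    5    4    4    3
  a   6    6    5    4    4
Edit distance = dp[6][4] = 4

4


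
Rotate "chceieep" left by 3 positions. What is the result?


Input: "chceieep", rotate left by 3
First 3 characters: "chc"
Remaining characters: "eieep"
Concatenate remaining + first: "eieep" + "chc" = "eieepchc"

eieepchc


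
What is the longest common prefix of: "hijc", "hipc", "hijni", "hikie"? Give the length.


Words: hijc, hipc, hijni, hikie
  Position 0: all 'h' => match
  Position 1: all 'i' => match
  Position 2: ('j', 'p', 'j', 'k') => mismatch, stop
LCP = "hi" (length 2)

2


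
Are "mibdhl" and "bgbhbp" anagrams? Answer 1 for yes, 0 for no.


Strings: "mibdhl", "bgbhbp"
Sorted first:  bdhilm
Sorted second: bbbghp
Differ at position 1: 'd' vs 'b' => not anagrams

0


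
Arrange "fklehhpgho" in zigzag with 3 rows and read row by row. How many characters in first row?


Zigzag "fklehhpgho" into 3 rows:
Placing characters:
  'f' => row 0
  'k' => row 1
  'l' => row 2
  'e' => row 1
  'h' => row 0
  'h' => row 1
  'p' => row 2
  'g' => row 1
  'h' => row 0
  'o' => row 1
Rows:
  Row 0: "fhh"
  Row 1: "kehgo"
  Row 2: "lp"
First row length: 3

3


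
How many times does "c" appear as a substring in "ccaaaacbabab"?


Searching for "c" in "ccaaaacbabab"
Scanning each position:
  Position 0: "c" => MATCH
  Position 1: "c" => MATCH
  Position 2: "a" => no
  Position 3: "a" => no
  Position 4: "a" => no
  Position 5: "a" => no
  Position 6: "c" => MATCH
  Position 7: "b" => no
  Position 8: "a" => no
  Position 9: "b" => no
  Position 10: "a" => no
  Position 11: "b" => no
Total occurrences: 3

3


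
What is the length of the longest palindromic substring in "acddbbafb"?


Input: "acddbbafb"
Checking substrings for palindromes:
  [2:4] "dd" (len 2) => palindrome
  [4:6] "bb" (len 2) => palindrome
Longest palindromic substring: "dd" with length 2

2


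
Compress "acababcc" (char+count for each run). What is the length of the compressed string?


Input: acababcc
Runs:
  'a' x 1 => "a1"
  'c' x 1 => "c1"
  'a' x 1 => "a1"
  'b' x 1 => "b1"
  'a' x 1 => "a1"
  'b' x 1 => "b1"
  'c' x 2 => "c2"
Compressed: "a1c1a1b1a1b1c2"
Compressed length: 14

14


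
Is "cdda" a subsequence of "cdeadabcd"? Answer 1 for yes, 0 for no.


Check if "cdda" is a subsequence of "cdeadabcd"
Greedy scan:
  Position 0 ('c'): matches sub[0] = 'c'
  Position 1 ('d'): matches sub[1] = 'd'
  Position 2 ('e'): no match needed
  Position 3 ('a'): no match needed
  Position 4 ('d'): matches sub[2] = 'd'
  Position 5 ('a'): matches sub[3] = 'a'
  Position 6 ('b'): no match needed
  Position 7 ('c'): no match needed
  Position 8 ('d'): no match needed
All 4 characters matched => is a subsequence

1
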